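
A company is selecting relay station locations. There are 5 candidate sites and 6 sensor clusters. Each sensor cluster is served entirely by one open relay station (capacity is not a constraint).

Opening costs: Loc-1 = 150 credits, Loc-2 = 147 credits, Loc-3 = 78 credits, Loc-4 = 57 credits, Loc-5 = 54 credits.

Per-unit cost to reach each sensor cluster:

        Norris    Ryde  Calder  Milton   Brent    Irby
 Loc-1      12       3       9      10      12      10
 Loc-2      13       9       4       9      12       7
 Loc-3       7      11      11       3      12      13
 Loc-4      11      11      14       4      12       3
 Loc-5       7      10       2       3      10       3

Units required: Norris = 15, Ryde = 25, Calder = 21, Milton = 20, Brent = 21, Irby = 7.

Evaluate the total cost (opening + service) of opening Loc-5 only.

Each sensor cluster is assigned to its cheapest site among the open ones.
{Loc-5}: Norris→Loc-5 7·15=105, Ryde→Loc-5 10·25=250, Calder→Loc-5 2·21=42, Milton→Loc-5 3·20=60, Brent→Loc-5 10·21=210, Irby→Loc-5 3·7=21. Service 688; fixed 54; total 742.

Total cost: 742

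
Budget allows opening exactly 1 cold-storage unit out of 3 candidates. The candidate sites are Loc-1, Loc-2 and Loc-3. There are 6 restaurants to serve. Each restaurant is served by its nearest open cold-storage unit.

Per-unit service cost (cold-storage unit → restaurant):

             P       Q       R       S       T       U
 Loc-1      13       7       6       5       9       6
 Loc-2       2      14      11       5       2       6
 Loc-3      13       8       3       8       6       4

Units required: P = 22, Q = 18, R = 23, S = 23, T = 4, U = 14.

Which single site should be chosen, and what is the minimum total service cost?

Choose Loc-2 only; total service cost 756.

With exactly 1 open, each restaurant uses its cheapest among the chosen.
{Loc-2}: P→Loc-2 2·22=44, Q→Loc-2 14·18=252, R→Loc-2 11·23=253, S→Loc-2 5·23=115, T→Loc-2 2·4=8, U→Loc-2 6·14=84. Service cost 756.
{Loc-3}: service cost 763
{Loc-1}: service cost 785
Among all 3 size-1 choices, {Loc-2} is lowest.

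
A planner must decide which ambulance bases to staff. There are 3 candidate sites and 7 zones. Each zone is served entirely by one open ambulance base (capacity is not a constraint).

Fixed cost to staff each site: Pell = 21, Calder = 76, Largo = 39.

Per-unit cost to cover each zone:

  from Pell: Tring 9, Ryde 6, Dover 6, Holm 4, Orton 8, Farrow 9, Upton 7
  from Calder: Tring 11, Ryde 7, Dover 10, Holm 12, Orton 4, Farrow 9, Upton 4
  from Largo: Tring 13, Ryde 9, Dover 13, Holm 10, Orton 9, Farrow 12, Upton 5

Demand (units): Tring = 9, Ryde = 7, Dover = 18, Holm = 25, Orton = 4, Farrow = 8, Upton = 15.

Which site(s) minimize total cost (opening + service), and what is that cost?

For any fixed open set, each zone goes to its cheapest open site; total = fixed + service.
{Pell}: Tring→Pell 9·9=81, Ryde→Pell 6·7=42, Dover→Pell 6·18=108, Holm→Pell 4·25=100, Orton→Pell 8·4=32, Farrow→Pell 9·8=72, Upton→Pell 7·15=105. Service 540; fixed 21; total 561.
{Pell, Largo}: Tring→Pell 9·9=81, Ryde→Pell 6·7=42, Dover→Pell 6·18=108, Holm→Pell 4·25=100, Orton→Pell 8·4=32, Farrow→Pell 9·8=72, Upton→Largo 5·15=75. Service 510; fixed 60; total 570.
{Pell, Calder}: Tring→Pell 9·9=81, Ryde→Pell 6·7=42, Dover→Pell 6·18=108, Holm→Pell 4·25=100, Orton→Calder 4·4=16, Farrow→Pell 9·8=72, Upton→Calder 4·15=60. Service 479; fixed 97; total 576.
{Pell, Calder, Largo}: service 479 + fixed 136 = 615
(All 7 nonempty subsets were checked; Pell only is lowest.)

Open Pell only; minimum total cost 561.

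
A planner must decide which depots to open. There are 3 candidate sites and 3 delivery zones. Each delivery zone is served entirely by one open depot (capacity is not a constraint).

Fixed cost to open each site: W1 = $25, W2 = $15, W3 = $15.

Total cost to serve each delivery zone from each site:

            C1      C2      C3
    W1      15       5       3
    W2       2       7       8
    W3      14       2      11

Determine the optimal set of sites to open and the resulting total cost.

Open W2 only; minimum total cost 32.

For any fixed open set, each delivery zone goes to its cheapest open site; total = fixed + service.
{W2}: C1→W2 2, C2→W2 7, C3→W2 8. Service 17; fixed 15; total 32.
{W2, W3}: service 12 + fixed 30 = 42
{W3}: C1→W3 14, C2→W3 2, C3→W3 11. Service 27; fixed 15; total 42.
{W1, W2, W3}: service 7 + fixed 55 = 62
(All 7 nonempty subsets were checked; W2 only is lowest.)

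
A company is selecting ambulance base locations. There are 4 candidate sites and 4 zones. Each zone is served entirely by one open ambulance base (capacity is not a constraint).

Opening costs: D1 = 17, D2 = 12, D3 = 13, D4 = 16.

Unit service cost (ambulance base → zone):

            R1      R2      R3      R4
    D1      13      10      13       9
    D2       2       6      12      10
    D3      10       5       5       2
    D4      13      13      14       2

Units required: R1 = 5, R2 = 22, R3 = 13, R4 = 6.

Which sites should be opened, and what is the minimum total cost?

Open D2 and D3; minimum total cost 222.

For any fixed open set, each zone goes to its cheapest open site; total = fixed + service.
{D2, D3}: R1→D2 2·5=10, R2→D3 5·22=110, R3→D3 5·13=65, R4→D3 2·6=12. Service 197; fixed 25; total 222.
{D2, D3, D4}: R1→D2 2·5=10, R2→D3 5·22=110, R3→D3 5·13=65, R4→D3 2·6=12. Service 197; fixed 41; total 238.
{D1, D2, D3}: R1→D2 2·5=10, R2→D3 5·22=110, R3→D3 5·13=65, R4→D3 2·6=12. Service 197; fixed 42; total 239.
{D1, D2, D3, D4}: service 197 + fixed 58 = 255
No other subset beats 222.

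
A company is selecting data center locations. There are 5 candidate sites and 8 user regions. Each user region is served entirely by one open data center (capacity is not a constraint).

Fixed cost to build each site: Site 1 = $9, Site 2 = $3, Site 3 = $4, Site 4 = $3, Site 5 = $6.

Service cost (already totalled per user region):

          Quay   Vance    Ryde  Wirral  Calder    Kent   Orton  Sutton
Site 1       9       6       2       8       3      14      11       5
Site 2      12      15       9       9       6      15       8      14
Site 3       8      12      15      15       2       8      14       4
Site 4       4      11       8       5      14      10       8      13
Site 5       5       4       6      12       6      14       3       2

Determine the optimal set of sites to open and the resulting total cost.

Open Site 3, Site 4 and Site 5; minimum total cost 47.

For any fixed open set, each user region goes to its cheapest open site; total = fixed + service.
{Site 3, Site 4, Site 5}: Quay→Site 4 4, Vance→Site 5 4, Ryde→Site 5 6, Wirral→Site 4 5, Calder→Site 3 2, Kent→Site 3 8, Orton→Site 5 3, Sutton→Site 5 2. Service 34; fixed 13; total 47.
{Site 4, Site 5}: service 40 + fixed 9 = 49
{Site 2, Site 3, Site 4, Site 5}: service 34 + fixed 16 = 50
{Site 1, Site 2, Site 3, Site 4, Site 5}: service 30 + fixed 25 = 55
No other subset beats 47.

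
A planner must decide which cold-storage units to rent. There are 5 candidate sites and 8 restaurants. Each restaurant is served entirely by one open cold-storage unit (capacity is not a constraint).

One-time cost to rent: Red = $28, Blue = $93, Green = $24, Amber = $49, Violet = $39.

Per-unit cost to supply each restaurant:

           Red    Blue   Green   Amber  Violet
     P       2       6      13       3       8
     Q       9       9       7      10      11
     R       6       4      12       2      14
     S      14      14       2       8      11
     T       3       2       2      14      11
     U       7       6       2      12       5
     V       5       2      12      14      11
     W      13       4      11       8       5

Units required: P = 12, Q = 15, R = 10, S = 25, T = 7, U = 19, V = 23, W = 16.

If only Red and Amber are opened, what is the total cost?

Total cost: 853

Each restaurant is assigned to its cheapest site among the open ones.
{Red, Amber}: P→Red 2·12=24, Q→Red 9·15=135, R→Amber 2·10=20, S→Amber 8·25=200, T→Red 3·7=21, U→Red 7·19=133, V→Red 5·23=115, W→Amber 8·16=128. Service 776; fixed 77; total 853.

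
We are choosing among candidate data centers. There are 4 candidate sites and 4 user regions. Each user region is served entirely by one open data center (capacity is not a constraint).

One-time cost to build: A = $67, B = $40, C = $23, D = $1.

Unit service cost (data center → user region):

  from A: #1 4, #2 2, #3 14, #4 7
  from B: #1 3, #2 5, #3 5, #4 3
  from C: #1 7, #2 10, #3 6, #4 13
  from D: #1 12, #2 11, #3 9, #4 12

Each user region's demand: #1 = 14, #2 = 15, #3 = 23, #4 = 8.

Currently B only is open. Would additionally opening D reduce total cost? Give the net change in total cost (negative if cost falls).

No — net change +1 (cost rises by 1).

Current service cost with {B}: 256.
Adding D: each user region re-picks its cheapest; new service cost 256, saving 0.
Extra fixed cost: 1. Net change = 1 − 0 = 1.
(Totals: 296 → 297.)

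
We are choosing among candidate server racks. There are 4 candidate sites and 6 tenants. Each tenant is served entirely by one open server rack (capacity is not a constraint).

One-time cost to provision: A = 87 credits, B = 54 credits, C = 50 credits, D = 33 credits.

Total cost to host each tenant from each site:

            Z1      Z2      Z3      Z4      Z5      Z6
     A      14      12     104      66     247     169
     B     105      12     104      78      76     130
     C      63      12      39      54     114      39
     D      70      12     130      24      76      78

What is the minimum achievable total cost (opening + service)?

Minimum total cost: 336

For any fixed open set, each tenant goes to its cheapest open site; total = fixed + service.
{C, D}: Z1→C 63, Z2→C 12, Z3→C 39, Z4→D 24, Z5→D 76, Z6→C 39. Service 253; fixed 83; total 336.
{C}: Z1→C 63, Z2→C 12, Z3→C 39, Z4→C 54, Z5→C 114, Z6→C 39. Service 321; fixed 50; total 371.
{A, C, D}: service 204 + fixed 170 = 374
{A, B, C, D}: service 204 + fixed 224 = 428
No other subset beats 336.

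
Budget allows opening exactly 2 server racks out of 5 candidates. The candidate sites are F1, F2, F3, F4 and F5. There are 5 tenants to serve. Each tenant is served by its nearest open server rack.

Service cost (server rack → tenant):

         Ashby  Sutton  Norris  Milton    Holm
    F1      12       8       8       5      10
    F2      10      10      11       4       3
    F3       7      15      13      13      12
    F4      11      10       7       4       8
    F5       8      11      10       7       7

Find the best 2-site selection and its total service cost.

With exactly 2 open, each tenant uses its cheapest among the chosen.
{F1, F2}: Ashby→F2 10, Sutton→F1 8, Norris→F1 8, Milton→F2 4, Holm→F2 3. Service cost 33.
{F2, F4}: service cost 34
{F2, F3}: service cost 35
Among all 10 size-2 choices, {F1, F2} is lowest.

Choose F1 and F2; total service cost 33.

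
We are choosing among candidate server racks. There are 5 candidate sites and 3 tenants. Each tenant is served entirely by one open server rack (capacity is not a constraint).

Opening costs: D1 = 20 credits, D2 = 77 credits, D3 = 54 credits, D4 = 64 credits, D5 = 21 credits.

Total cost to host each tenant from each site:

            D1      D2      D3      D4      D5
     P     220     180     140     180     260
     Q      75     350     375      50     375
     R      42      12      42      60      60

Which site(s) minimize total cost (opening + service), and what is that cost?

For any fixed open set, each tenant goes to its cheapest open site; total = fixed + service.
{D1, D3}: P→D3 140, Q→D1 75, R→D1 42. Service 257; fixed 74; total 331.
{D3, D4}: P→D3 140, Q→D4 50, R→D3 42. Service 232; fixed 118; total 350.
{D1, D3, D5}: service 257 + fixed 95 = 352
{D1, D2, D3, D4, D5}: P→D3 140, Q→D4 50, R→D2 12. Service 202; fixed 236; total 438.
No other subset beats 331.

Open D1 and D3; minimum total cost 331.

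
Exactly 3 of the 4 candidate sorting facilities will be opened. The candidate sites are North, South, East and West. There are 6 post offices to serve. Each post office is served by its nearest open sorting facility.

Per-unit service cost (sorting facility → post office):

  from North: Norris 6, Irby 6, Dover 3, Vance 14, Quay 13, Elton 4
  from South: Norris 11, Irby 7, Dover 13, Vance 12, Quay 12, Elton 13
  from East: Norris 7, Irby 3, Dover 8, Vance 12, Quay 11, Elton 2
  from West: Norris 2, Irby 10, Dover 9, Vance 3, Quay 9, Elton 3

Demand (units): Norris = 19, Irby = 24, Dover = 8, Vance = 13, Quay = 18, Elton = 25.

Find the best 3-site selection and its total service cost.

Choose North, East and West; total service cost 385.

With exactly 3 open, each post office uses its cheapest among the chosen.
{North, East, West}: Norris→West 2·19=38, Irby→East 3·24=72, Dover→North 3·8=24, Vance→West 3·13=39, Quay→West 9·18=162, Elton→East 2·25=50. Service cost 385.
{South, East, West}: service cost 425
{North, South, West}: service cost 482
Among all 4 size-3 choices, {North, East, West} is lowest.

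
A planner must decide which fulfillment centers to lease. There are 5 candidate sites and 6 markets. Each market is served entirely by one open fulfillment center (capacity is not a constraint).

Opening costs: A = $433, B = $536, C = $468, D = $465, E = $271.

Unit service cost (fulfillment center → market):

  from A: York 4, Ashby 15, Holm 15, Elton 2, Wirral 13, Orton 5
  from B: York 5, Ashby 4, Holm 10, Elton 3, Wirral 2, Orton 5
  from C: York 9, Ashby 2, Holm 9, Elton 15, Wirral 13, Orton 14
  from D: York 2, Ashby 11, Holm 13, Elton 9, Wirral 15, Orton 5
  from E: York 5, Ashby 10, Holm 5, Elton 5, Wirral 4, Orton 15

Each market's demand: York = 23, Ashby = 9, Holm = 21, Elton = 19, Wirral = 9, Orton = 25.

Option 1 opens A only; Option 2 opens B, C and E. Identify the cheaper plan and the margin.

Option 1 is cheaper by 458.

Option 1: {A}: York→A 4·23=92, Ashby→A 15·9=135, Holm→A 15·21=315, Elton→A 2·19=38, Wirral→A 13·9=117, Orton→A 5·25=125. Service 822; fixed 433; total 1255.
Option 2: {B, C, E}: York→B 5·23=115, Ashby→C 2·9=18, Holm→E 5·21=105, Elton→B 3·19=57, Wirral→B 2·9=18, Orton→B 5·25=125. Service 438; fixed 1275; total 1713.
Difference: |1255 − 1713| = 458.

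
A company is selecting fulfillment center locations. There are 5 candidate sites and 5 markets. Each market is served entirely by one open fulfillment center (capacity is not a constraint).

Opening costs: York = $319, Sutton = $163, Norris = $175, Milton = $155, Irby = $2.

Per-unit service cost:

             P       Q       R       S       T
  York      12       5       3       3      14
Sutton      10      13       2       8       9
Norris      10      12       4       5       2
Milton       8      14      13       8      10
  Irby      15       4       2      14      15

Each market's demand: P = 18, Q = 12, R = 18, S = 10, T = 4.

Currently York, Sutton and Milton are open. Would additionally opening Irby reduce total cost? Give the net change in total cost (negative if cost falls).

Current service cost with {York, Sutton, Milton}: 306.
Adding Irby: each market re-picks its cheapest; new service cost 294, saving 12.
Extra fixed cost: 2. Net change = 2 − 12 = -10.
(Totals: 943 → 933.)

Yes — net change −10 (cost falls by 10).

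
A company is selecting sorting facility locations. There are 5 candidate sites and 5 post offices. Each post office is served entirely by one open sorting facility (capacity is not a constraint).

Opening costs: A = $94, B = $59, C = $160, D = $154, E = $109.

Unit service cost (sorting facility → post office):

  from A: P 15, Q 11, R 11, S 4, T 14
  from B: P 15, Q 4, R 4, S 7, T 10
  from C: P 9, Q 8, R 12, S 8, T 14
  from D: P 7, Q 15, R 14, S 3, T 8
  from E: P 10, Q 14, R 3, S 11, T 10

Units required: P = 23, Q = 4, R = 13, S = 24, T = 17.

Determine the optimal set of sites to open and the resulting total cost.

For any fixed open set, each post office goes to its cheapest open site; total = fixed + service.
{B, D}: P→D 7·23=161, Q→B 4·4=16, R→B 4·13=52, S→D 3·24=72, T→D 8·17=136. Service 437; fixed 213; total 650.
{D, E}: service 464 + fixed 263 = 727
{A, B, D}: service 437 + fixed 307 = 744
{A, B, C, D, E}: service 424 + fixed 576 = 1000
No other subset beats 650.

Open B and D; minimum total cost 650.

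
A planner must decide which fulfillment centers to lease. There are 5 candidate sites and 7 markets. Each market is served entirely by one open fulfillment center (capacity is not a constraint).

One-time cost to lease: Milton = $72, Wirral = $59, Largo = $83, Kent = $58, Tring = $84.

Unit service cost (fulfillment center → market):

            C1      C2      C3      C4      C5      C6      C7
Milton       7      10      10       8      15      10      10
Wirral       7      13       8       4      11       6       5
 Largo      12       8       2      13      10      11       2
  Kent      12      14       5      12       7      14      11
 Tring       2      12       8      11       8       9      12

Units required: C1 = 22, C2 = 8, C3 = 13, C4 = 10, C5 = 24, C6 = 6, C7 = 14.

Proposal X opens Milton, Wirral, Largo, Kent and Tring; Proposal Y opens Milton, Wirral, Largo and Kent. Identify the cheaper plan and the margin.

Proposal X: {Milton, Wirral, Largo, Kent, Tring}: C1→Tring 2·22=44, C2→Largo 8·8=64, C3→Largo 2·13=26, C4→Wirral 4·10=40, C5→Kent 7·24=168, C6→Wirral 6·6=36, C7→Largo 2·14=28. Service 406; fixed 356; total 762.
Proposal Y: {Milton, Wirral, Largo, Kent}: C1→Milton 7·22=154, C2→Largo 8·8=64, C3→Largo 2·13=26, C4→Wirral 4·10=40, C5→Kent 7·24=168, C6→Wirral 6·6=36, C7→Largo 2·14=28. Service 516; fixed 272; total 788.
Difference: |762 − 788| = 26.

Proposal X is cheaper by 26.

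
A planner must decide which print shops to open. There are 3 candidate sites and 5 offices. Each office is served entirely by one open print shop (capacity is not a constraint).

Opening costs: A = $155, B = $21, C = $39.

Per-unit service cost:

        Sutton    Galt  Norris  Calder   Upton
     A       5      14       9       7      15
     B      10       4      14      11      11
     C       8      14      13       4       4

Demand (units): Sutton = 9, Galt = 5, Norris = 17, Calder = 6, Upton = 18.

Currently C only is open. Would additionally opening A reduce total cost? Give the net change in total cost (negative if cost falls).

No — net change +60 (cost rises by 60).

Current service cost with {C}: 459.
Adding A: each office re-picks its cheapest; new service cost 364, saving 95.
Extra fixed cost: 155. Net change = 155 − 95 = 60.
(Totals: 498 → 558.)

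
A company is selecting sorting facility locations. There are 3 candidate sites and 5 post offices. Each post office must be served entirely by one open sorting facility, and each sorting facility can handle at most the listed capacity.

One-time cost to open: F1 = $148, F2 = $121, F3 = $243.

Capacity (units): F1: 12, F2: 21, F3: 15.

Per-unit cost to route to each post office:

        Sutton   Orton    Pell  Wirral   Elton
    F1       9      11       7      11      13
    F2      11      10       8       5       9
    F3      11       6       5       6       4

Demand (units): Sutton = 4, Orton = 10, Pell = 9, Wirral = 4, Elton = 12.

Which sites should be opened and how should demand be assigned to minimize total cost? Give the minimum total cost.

Open {F1, F2, F3}: Sutton→F2 11·4=44, Orton→F2 10·10=100, Pell→F1 7·9=63, Wirral→F2 5·4=20, Elton→F3 4·12=48.
Loads: F1 carries 9/12, F2 carries 18/21, F3 carries 12/15. Service 275; fixed 512; total 787.
Next best feasible plan costs 806.

Minimum total cost: 787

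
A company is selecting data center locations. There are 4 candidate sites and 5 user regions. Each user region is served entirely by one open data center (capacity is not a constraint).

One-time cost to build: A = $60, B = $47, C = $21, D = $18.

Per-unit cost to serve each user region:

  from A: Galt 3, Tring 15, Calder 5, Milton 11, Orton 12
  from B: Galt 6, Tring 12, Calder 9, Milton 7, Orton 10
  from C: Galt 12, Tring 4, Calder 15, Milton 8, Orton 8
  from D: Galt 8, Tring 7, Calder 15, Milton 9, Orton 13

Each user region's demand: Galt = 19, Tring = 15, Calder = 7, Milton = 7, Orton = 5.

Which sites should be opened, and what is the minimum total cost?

Open A and C; minimum total cost 329.

For any fixed open set, each user region goes to its cheapest open site; total = fixed + service.
{A, C}: Galt→A 3·19=57, Tring→C 4·15=60, Calder→A 5·7=35, Milton→C 8·7=56, Orton→C 8·5=40. Service 248; fixed 81; total 329.
{A, C, D}: service 248 + fixed 99 = 347
{A, B, C}: service 241 + fixed 128 = 369
{A, B, C, D}: Galt→A 3·19=57, Tring→C 4·15=60, Calder→A 5·7=35, Milton→B 7·7=49, Orton→C 8·5=40. Service 241; fixed 146; total 387.
(All 15 nonempty subsets were checked; A and C is lowest.)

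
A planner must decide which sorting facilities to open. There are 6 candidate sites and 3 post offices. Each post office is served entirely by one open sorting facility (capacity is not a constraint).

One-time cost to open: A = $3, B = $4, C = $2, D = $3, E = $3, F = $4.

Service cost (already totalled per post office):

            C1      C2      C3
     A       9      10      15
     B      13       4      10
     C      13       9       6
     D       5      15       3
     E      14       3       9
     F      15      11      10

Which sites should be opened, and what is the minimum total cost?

Open D and E; minimum total cost 17.

For any fixed open set, each post office goes to its cheapest open site; total = fixed + service.
{D, E}: C1→D 5, C2→E 3, C3→D 3. Service 11; fixed 6; total 17.
{B, D}: service 12 + fixed 7 = 19
{C, D, E}: service 11 + fixed 8 = 19
{A, B, C, D, E, F}: C1→D 5, C2→E 3, C3→D 3. Service 11; fixed 19; total 30.
No other subset beats 17.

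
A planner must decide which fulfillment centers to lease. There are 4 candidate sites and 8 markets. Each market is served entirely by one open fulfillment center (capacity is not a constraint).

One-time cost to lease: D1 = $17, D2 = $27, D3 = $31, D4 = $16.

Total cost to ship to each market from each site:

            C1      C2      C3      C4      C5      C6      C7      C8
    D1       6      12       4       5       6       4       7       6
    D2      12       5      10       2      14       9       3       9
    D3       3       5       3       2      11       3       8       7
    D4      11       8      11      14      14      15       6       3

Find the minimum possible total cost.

For any fixed open set, each market goes to its cheapest open site; total = fixed + service.
{D1}: C1→D1 6, C2→D1 12, C3→D1 4, C4→D1 5, C5→D1 6, C6→D1 4, C7→D1 7, C8→D1 6. Service 50; fixed 17; total 67.
{D3}: C1→D3 3, C2→D3 5, C3→D3 3, C4→D3 2, C5→D3 11, C6→D3 3, C7→D3 8, C8→D3 7. Service 42; fixed 31; total 73.
{D1, D4}: service 42 + fixed 33 = 75
{D1, D2, D3, D4}: C1→D3 3, C2→D2 5, C3→D3 3, C4→D2 2, C5→D1 6, C6→D3 3, C7→D2 3, C8→D4 3. Service 28; fixed 91; total 119.
No other subset beats 67.

Minimum total cost: 67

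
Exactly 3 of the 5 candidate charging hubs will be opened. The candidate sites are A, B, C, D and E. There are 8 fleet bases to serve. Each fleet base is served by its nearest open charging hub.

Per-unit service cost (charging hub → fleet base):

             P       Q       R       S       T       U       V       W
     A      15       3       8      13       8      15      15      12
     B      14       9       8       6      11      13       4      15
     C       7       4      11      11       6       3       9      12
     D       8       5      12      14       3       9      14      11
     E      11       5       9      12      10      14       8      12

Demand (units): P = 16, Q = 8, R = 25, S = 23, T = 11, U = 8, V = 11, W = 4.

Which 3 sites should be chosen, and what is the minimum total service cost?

With exactly 3 open, each fleet base uses its cheapest among the chosen.
{B, C, D}: P→C 7·16=112, Q→C 4·8=32, R→B 8·25=200, S→B 6·23=138, T→D 3·11=33, U→C 3·8=24, V→B 4·11=44, W→D 11·4=44. Service cost 627.
{A, B, C}: service cost 656
{B, C, E}: service cost 664
Among all 10 size-3 choices, {B, C, D} is lowest.

Choose B, C and D; total service cost 627.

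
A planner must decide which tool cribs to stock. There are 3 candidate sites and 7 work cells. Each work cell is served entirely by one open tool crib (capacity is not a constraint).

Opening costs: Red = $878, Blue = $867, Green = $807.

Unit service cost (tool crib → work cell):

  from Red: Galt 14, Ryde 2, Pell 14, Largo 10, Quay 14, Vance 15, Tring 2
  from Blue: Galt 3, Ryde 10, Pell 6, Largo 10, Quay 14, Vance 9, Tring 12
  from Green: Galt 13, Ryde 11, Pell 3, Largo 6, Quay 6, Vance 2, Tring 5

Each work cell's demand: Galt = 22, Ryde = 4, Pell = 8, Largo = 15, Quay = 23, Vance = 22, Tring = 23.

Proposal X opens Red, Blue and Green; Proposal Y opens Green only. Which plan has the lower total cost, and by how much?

Proposal X: {Red, Blue, Green}: Galt→Blue 3·22=66, Ryde→Red 2·4=8, Pell→Green 3·8=24, Largo→Green 6·15=90, Quay→Green 6·23=138, Vance→Green 2·22=44, Tring→Red 2·23=46. Service 416; fixed 2552; total 2968.
Proposal Y: {Green}: Galt→Green 13·22=286, Ryde→Green 11·4=44, Pell→Green 3·8=24, Largo→Green 6·15=90, Quay→Green 6·23=138, Vance→Green 2·22=44, Tring→Green 5·23=115. Service 741; fixed 807; total 1548.
Difference: |2968 − 1548| = 1420.

Proposal Y is cheaper by 1420.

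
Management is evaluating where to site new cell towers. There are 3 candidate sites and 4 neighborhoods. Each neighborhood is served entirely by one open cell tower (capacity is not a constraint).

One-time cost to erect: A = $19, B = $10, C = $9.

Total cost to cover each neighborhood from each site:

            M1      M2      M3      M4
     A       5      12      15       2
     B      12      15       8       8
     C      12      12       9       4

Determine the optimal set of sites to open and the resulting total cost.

Open C only; minimum total cost 46.

For any fixed open set, each neighborhood goes to its cheapest open site; total = fixed + service.
{C}: M1→C 12, M2→C 12, M3→C 9, M4→C 4. Service 37; fixed 9; total 46.
{A}: M1→A 5, M2→A 12, M3→A 15, M4→A 2. Service 34; fixed 19; total 53.
{B}: M1→B 12, M2→B 15, M3→B 8, M4→B 8. Service 43; fixed 10; total 53.
{A, B, C}: M1→A 5, M2→A 12, M3→B 8, M4→A 2. Service 27; fixed 38; total 65.
(All 7 nonempty subsets were checked; C only is lowest.)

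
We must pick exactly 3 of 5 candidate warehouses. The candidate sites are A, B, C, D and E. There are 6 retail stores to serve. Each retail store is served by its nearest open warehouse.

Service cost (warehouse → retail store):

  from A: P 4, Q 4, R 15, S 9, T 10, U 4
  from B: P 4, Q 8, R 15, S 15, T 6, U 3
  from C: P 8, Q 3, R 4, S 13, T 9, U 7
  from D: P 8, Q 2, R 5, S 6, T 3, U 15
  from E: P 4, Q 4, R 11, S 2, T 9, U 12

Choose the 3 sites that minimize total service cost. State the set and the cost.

With exactly 3 open, each retail store uses its cheapest among the chosen.
{B, D, E}: P→B 4, Q→D 2, R→D 5, S→E 2, T→D 3, U→B 3. Service cost 19.
{A, D, E}: service cost 20
{B, C, D}: service cost 22
Among all 10 size-3 choices, {B, D, E} is lowest.

Choose B, D and E; total service cost 19.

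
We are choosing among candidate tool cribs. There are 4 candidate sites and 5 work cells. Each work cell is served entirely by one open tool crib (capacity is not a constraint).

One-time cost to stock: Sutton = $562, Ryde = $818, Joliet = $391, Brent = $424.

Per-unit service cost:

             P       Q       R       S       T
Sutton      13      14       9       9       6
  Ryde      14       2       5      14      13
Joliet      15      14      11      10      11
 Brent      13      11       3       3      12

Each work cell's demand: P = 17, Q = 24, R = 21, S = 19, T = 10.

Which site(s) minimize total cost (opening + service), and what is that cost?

For any fixed open set, each work cell goes to its cheapest open site; total = fixed + service.
{Brent}: P→Brent 13·17=221, Q→Brent 11·24=264, R→Brent 3·21=63, S→Brent 3·19=57, T→Brent 12·10=120. Service 725; fixed 424; total 1149.
{Joliet}: service 1122 + fixed 391 = 1513
{Joliet, Brent}: P→Brent 13·17=221, Q→Brent 11·24=264, R→Brent 3·21=63, S→Brent 3·19=57, T→Joliet 11·10=110. Service 715; fixed 815; total 1530.
{Sutton, Ryde, Joliet, Brent}: P→Sutton 13·17=221, Q→Ryde 2·24=48, R→Brent 3·21=63, S→Brent 3·19=57, T→Sutton 6·10=60. Service 449; fixed 2195; total 2644.
(All 15 nonempty subsets were checked; Brent only is lowest.)

Open Brent only; minimum total cost 1149.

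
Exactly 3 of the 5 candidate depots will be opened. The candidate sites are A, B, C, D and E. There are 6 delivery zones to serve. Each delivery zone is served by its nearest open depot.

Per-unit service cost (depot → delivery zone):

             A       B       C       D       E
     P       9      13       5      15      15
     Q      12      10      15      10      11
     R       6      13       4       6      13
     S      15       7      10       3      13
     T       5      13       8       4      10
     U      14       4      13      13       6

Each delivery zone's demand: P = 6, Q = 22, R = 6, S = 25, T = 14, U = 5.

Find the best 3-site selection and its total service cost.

Choose B, C and D; total service cost 425.

With exactly 3 open, each delivery zone uses its cheapest among the chosen.
{B, C, D}: P→C 5·6=30, Q→B 10·22=220, R→C 4·6=24, S→D 3·25=75, T→D 4·14=56, U→B 4·5=20. Service cost 425.
{C, D, E}: service cost 435
{A, B, D}: service cost 461
Among all 10 size-3 choices, {B, C, D} is lowest.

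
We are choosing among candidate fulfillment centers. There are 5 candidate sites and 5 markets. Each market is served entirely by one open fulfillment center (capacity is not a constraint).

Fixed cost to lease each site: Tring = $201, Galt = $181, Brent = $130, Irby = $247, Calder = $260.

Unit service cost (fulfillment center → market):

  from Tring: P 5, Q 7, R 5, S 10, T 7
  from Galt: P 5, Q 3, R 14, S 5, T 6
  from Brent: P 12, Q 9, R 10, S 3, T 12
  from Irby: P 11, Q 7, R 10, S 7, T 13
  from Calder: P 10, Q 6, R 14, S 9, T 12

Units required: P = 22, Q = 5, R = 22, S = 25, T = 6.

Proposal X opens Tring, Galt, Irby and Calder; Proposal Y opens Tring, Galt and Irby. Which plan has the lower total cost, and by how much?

Proposal Y is cheaper by 260.

Proposal X: {Tring, Galt, Irby, Calder}: P→Tring 5·22=110, Q→Galt 3·5=15, R→Tring 5·22=110, S→Galt 5·25=125, T→Galt 6·6=36. Service 396; fixed 889; total 1285.
Proposal Y: {Tring, Galt, Irby}: P→Tring 5·22=110, Q→Galt 3·5=15, R→Tring 5·22=110, S→Galt 5·25=125, T→Galt 6·6=36. Service 396; fixed 629; total 1025.
Difference: |1285 − 1025| = 260.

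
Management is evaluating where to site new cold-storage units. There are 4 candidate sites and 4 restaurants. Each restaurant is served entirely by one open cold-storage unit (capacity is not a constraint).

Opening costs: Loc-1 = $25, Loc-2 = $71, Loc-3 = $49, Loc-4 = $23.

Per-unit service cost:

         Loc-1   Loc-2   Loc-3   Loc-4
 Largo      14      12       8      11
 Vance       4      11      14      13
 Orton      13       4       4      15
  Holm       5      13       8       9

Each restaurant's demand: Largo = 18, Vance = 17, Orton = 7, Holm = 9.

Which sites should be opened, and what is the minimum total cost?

Open Loc-1 and Loc-3; minimum total cost 359.

For any fixed open set, each restaurant goes to its cheapest open site; total = fixed + service.
{Loc-1, Loc-3}: Largo→Loc-3 8·18=144, Vance→Loc-1 4·17=68, Orton→Loc-3 4·7=28, Holm→Loc-1 5·9=45. Service 285; fixed 74; total 359.
{Loc-1, Loc-3, Loc-4}: Largo→Loc-3 8·18=144, Vance→Loc-1 4·17=68, Orton→Loc-3 4·7=28, Holm→Loc-1 5·9=45. Service 285; fixed 97; total 382.
{Loc-1, Loc-2, Loc-3}: service 285 + fixed 145 = 430
{Loc-1, Loc-2, Loc-3, Loc-4}: service 285 + fixed 168 = 453
No other subset beats 359.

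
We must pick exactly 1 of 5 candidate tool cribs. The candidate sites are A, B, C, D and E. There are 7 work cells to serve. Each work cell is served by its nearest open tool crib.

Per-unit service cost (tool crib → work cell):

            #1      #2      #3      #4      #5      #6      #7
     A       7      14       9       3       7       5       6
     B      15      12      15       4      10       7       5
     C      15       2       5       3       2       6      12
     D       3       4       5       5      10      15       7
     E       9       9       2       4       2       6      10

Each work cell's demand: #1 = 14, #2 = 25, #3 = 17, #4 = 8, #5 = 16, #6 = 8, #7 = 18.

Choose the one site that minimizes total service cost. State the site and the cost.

Choose C only; total service cost 665.

With exactly 1 open, each work cell uses its cheapest among the chosen.
{C}: #1→C 15·14=210, #2→C 2·25=50, #3→C 5·17=85, #4→C 3·8=24, #5→C 2·16=32, #6→C 6·8=48, #7→C 12·18=216. Service cost 665.
{D}: service cost 673
{E}: service cost 677
Among all 5 size-1 choices, {C} is lowest.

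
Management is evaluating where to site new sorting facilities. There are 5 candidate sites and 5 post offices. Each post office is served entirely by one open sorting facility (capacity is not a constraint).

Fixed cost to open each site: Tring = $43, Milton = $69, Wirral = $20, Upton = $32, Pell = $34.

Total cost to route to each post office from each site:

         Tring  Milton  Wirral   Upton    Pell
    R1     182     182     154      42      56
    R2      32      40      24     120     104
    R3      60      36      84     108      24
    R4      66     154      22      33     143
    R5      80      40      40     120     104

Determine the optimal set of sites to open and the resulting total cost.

For any fixed open set, each post office goes to its cheapest open site; total = fixed + service.
{Wirral, Pell}: R1→Pell 56, R2→Wirral 24, R3→Pell 24, R4→Wirral 22, R5→Wirral 40. Service 166; fixed 54; total 220.
{Wirral, Upton, Pell}: R1→Upton 42, R2→Wirral 24, R3→Pell 24, R4→Wirral 22, R5→Wirral 40. Service 152; fixed 86; total 238.
{Tring, Wirral, Pell}: R1→Pell 56, R2→Wirral 24, R3→Pell 24, R4→Wirral 22, R5→Wirral 40. Service 166; fixed 97; total 263.
{Tring, Milton, Wirral, Upton, Pell}: service 152 + fixed 198 = 350
No other subset beats 220.

Open Wirral and Pell; minimum total cost 220.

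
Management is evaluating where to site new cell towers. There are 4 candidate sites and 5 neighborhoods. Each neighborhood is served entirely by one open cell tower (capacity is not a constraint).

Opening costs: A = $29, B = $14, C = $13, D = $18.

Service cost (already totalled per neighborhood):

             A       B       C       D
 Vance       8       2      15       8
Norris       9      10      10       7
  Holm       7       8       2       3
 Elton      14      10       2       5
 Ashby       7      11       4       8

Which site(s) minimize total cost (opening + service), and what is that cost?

For any fixed open set, each neighborhood goes to its cheapest open site; total = fixed + service.
{C}: Vance→C 15, Norris→C 10, Holm→C 2, Elton→C 2, Ashby→C 4. Service 33; fixed 13; total 46.
{B, C}: service 20 + fixed 27 = 47
{D}: Vance→D 8, Norris→D 7, Holm→D 3, Elton→D 5, Ashby→D 8. Service 31; fixed 18; total 49.
{A, B, C, D}: Vance→B 2, Norris→D 7, Holm→C 2, Elton→C 2, Ashby→C 4. Service 17; fixed 74; total 91.
No other subset beats 46.

Open C only; minimum total cost 46.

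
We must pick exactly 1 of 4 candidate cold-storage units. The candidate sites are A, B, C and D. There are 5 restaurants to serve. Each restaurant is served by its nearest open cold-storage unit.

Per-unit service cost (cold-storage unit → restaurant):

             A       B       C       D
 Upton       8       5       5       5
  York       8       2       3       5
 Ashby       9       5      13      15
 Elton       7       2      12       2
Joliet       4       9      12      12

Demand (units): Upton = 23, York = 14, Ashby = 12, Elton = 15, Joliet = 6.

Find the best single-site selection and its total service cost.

With exactly 1 open, each restaurant uses its cheapest among the chosen.
{B}: Upton→B 5·23=115, York→B 2·14=28, Ashby→B 5·12=60, Elton→B 2·15=30, Joliet→B 9·6=54. Service cost 287.
{D}: service cost 467
{A}: service cost 533
Among all 4 size-1 choices, {B} is lowest.

Choose B only; total service cost 287.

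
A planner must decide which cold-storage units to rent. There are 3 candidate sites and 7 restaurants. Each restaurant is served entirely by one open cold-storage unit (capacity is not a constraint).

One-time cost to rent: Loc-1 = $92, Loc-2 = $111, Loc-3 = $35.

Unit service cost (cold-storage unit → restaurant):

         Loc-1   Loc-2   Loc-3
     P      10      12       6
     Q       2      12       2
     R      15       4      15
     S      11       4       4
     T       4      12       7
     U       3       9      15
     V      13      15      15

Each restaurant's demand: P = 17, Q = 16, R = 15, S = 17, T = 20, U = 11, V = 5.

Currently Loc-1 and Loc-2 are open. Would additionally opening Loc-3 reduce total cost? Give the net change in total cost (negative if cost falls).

Yes — net change −33 (cost falls by 33).

Current service cost with {Loc-1, Loc-2}: 508.
Adding Loc-3: each restaurant re-picks its cheapest; new service cost 440, saving 68.
Extra fixed cost: 35. Net change = 35 − 68 = -33.
(Totals: 711 → 678.)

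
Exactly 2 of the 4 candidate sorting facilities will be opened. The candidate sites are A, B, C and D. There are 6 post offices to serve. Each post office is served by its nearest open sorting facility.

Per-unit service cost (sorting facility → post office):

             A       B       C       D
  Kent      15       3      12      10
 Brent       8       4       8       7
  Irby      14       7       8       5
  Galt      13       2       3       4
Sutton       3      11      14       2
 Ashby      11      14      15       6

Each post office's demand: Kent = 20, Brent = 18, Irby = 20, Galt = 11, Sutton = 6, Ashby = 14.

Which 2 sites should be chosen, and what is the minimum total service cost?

Choose B and D; total service cost 350.

With exactly 2 open, each post office uses its cheapest among the chosen.
{B, D}: Kent→B 3·20=60, Brent→B 4·18=72, Irby→D 5·20=100, Galt→B 2·11=22, Sutton→D 2·6=12, Ashby→D 6·14=84. Service cost 350.
{A, B}: service cost 466
{C, D}: service cost 555
Among all 6 size-2 choices, {B, D} is lowest.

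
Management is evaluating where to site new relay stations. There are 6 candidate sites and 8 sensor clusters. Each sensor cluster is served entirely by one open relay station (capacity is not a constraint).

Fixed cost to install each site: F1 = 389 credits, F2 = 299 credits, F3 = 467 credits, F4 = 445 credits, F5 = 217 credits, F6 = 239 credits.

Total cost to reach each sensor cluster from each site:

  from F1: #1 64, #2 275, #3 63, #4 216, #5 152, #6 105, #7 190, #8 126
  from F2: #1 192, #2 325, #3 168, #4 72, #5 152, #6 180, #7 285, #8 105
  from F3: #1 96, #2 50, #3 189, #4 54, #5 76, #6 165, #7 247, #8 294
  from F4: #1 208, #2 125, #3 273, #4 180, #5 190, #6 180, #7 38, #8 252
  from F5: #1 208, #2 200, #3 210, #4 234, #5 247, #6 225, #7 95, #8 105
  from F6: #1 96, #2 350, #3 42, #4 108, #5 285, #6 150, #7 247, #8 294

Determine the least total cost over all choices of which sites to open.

Minimum total cost: 1499

For any fixed open set, each sensor cluster goes to its cheapest open site; total = fixed + service.
{F5, F6}: #1→F6 96, #2→F5 200, #3→F6 42, #4→F6 108, #5→F5 247, #6→F6 150, #7→F5 95, #8→F5 105. Service 1043; fixed 456; total 1499.
{F3, F5}: service 830 + fixed 684 = 1514
{F1}: #1→F1 64, #2→F1 275, #3→F1 63, #4→F1 216, #5→F1 152, #6→F1 105, #7→F1 190, #8→F1 126. Service 1191; fixed 389; total 1580.
{F1, F2, F3, F4, F5, F6}: service 534 + fixed 2056 = 2590
No other subset beats 1499.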